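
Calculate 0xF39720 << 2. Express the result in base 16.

2 bits is not a whole number of base-16 digits; in binary: 111100111001011100100000 << 2 = 11110011100101110010000000.

0x3CE5C80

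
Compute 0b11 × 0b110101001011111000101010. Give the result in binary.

Multiply each base-2 digit by 3, carrying:
  0×3 = 0 → write 0
  1×3 = 3 → write 1 carry 1
  0×3+1 = 1 → write 1
  1×3 = 3 → write 1 carry 1
  0×3+1 = 1 → write 1
  1×3 = 3 → write 1 carry 1
  0×3+1 = 1 → write 1
  0×3 = 0 → write 0
  0×3 = 0 → write 0
  1×3 = 3 → write 1 carry 1
  1×3+1 = 4 → write 0 carry 2
  1×3+2 = 5 → write 1 carry 2
  1×3+2 = 5 → write 1 carry 2
  1×3+2 = 5 → write 1 carry 2
  0×3+2 = 2 → write 0 carry 1
  1×3+1 = 4 → write 0 carry 2
  0×3+2 = 2 → write 0 carry 1
  0×3+1 = 1 → write 1
  1×3 = 3 → write 1 carry 1
  0×3+1 = 1 → write 1
  1×3 = 3 → write 1 carry 1
  0×3+1 = 1 → write 1
  1×3 = 3 → write 1 carry 1
  1×3+1 = 4 → write 0 carry 2
  remaining carry: 10

0b10011111100011101001111110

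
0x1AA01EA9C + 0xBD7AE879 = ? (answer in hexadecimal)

0x2677CD315

Add column by column in base 16, right to left:
  C+9 = 5 carry 1
  9+7+1 = 1 carry 1
  A+8+1 = 3 carry 1
  E+E+1 = D carry 1
  1+A+1 = C
  0+7 = 7
  A+D = 7 carry 1
  A+B+1 = 6 carry 1
  1+0+1 = 2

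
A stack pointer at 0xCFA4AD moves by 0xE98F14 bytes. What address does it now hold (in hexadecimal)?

Add column by column in base 16, right to left:
  D+4 = 1 carry 1
  A+1+1 = C
  4+F = 3 carry 1
  A+8+1 = 3 carry 1
  F+9+1 = 9 carry 1
  C+E+1 = B carry 1
  final carry 1

0x1B933C1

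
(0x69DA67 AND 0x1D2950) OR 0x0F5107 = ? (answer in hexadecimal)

0xF5947

0x69DA67 AND 0x1D2950 = 0x090840.
Then OR with 0x0F5107.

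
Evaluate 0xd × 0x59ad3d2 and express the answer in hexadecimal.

Multiply each base-16 digit by 13, carrying:
  2×13 = 26 → write a carry 1
  d×13+1 = 170 → write a carry 10
  3×13+10 = 49 → write 1 carry 3
  d×13+3 = 172 → write c carry 10
  a×13+10 = 140 → write c carry 8
  9×13+8 = 125 → write d carry 7
  5×13+7 = 72 → write 8 carry 4
  remaining carry: 4

0x48dcc1aa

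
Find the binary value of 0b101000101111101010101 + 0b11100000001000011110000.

Add column by column in base 2, right to left:
  1+0 = 1
  0+0 = 0
  1+0 = 1
  0+0 = 0
  1+1 = 0 carry 1
  0+1+1 = 0 carry 1
  1+1+1 = 1 carry 1
  0+1+1 = 0 carry 1
  1+0+1 = 0 carry 1
  1+0+1 = 0 carry 1
  1+0+1 = 0 carry 1
  1+0+1 = 0 carry 1
  1+1+1 = 1 carry 1
  0+0+1 = 1
  1+0 = 1
  0+0 = 0
  0+0 = 0
  0+0 = 0
  1+0 = 1
  0+0 = 0
  1+1 = 0 carry 1
  0+1+1 = 0 carry 1
  0+1+1 = 0 carry 1
  final carry 1

0b100001000111000001000101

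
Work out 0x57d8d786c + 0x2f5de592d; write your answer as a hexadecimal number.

0x8736bd199

Add column by column in base 16, right to left:
  c+d = 9 carry 1
  6+2+1 = 9
  8+9 = 1 carry 1
  7+5+1 = d
  d+e = b carry 1
  8+d+1 = 6 carry 1
  d+5+1 = 3 carry 1
  7+f+1 = 7 carry 1
  5+2+1 = 8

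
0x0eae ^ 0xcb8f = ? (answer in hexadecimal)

0xc521

XOR each hex digit independently (no carries):
  0^c=c, e^b=5, a^8=2, e^f=1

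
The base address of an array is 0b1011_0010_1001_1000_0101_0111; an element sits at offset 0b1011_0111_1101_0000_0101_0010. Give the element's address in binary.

0b1011010100110100010101001

Add column by column in base 2, right to left:
  1+0 = 1
  1+1 = 0 carry 1
  1+0+1 = 0 carry 1
  0+0+1 = 1
  1+1 = 0 carry 1
  0+0+1 = 1
  1+1 = 0 carry 1
  0+0+1 = 1
  0+0 = 0
  0+0 = 0
  0+0 = 0
  1+0 = 1
  1+1 = 0 carry 1
  0+0+1 = 1
  0+1 = 1
  1+1 = 0 carry 1
  0+1+1 = 0 carry 1
  1+1+1 = 1 carry 1
  0+1+1 = 0 carry 1
  0+0+1 = 1
  1+1 = 0 carry 1
  1+1+1 = 1 carry 1
  0+0+1 = 1
  1+1 = 0 carry 1
  final carry 1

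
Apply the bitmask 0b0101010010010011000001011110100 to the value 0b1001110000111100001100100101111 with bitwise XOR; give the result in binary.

0b1100100010101111001101111011011

XOR bit by bit (1 where the bits differ):
  1001110000111100001100100101111
^ 0101010010010011000001011110100
= 1100100010101111001101111011011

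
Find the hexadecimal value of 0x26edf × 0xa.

0x1854b6

Multiply each base-16 digit by 10, carrying:
  f×10 = 150 → write 6 carry 9
  d×10+9 = 139 → write b carry 8
  e×10+8 = 148 → write 4 carry 9
  6×10+9 = 69 → write 5 carry 4
  2×10+4 = 24 → write 8 carry 1
  remaining carry: 1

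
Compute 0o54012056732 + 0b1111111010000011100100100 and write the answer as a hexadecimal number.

0o54012056732 = 0x160285DDA in hexadecimal.
0b1111111010000011100100100 = 0x1FD0724 in hexadecimal.
Add column by column in base 16, right to left:
  A+4 = E
  D+2 = F
  D+7 = 4 carry 1
  5+0+1 = 6
  8+D = 5 carry 1
  2+F+1 = 2 carry 1
  0+1+1 = 2
  6+0 = 6
  1+0 = 1

0x1622564FE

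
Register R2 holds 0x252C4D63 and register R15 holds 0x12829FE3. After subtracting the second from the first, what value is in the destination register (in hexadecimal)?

0x12A9AD80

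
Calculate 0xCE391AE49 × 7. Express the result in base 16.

0x5A38FBC3FF

Multiply each base-16 digit by 7, carrying:
  9×7 = 63 → write F carry 3
  4×7+3 = 31 → write F carry 1
  E×7+1 = 99 → write 3 carry 6
  A×7+6 = 76 → write C carry 4
  1×7+4 = 11 → write B
  9×7 = 63 → write F carry 3
  3×7+3 = 24 → write 8 carry 1
  E×7+1 = 99 → write 3 carry 6
  C×7+6 = 90 → write A carry 5
  remaining carry: 5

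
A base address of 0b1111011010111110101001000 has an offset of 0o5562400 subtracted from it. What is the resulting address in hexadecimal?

0x1d69848

0b1111011010111110101001000 = 0x1ed7d48 in hexadecimal.
0o5562400 = 0x16e500 in hexadecimal.
Subtract column by column in base 16:
  8-0 → 8
  4-0 → 4
  d-5 → 8
  7-e → 9 (borrow)
  d-6-1 → 6
  e-1 → d
  1-0 → 1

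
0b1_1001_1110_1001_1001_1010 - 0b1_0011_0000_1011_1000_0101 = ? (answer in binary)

Subtract column by column in base 2:
  0-1 → 1 (borrow)
  1-0-1 → 0
  0-1 → 1 (borrow)
  1-0-1 → 0
  1-0 → 1
  0-0 → 0
  0-0 → 0
  1-1 → 0
  1-1 → 0
  0-1 → 1 (borrow)
  0-0-1 → 1 (borrow)
  1-1-1 → 1 (borrow)
  0-0-1 → 1 (borrow)
  1-0-1 → 0
  1-0 → 1
  1-0 → 1
  1-1 → 0
  0-1 → 1 (borrow)
  0-0-1 → 1 (borrow)
  1-0-1 → 0
  1-1 → 0

0b1101101111000010101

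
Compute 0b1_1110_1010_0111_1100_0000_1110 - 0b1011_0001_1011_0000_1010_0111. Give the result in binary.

0b1001110001100101101100111

Subtract column by column in base 2:
  0-1 → 1 (borrow)
  1-1-1 → 1 (borrow)
  1-1-1 → 1 (borrow)
  1-0-1 → 0
  0-0 → 0
  0-1 → 1 (borrow)
  0-0-1 → 1 (borrow)
  0-1-1 → 0 (borrow)
  0-0-1 → 1 (borrow)
  0-0-1 → 1 (borrow)
  1-0-1 → 0
  1-0 → 1
  1-1 → 0
  1-1 → 0
  1-0 → 1
  0-1 → 1 (borrow)
  0-1-1 → 0 (borrow)
  1-0-1 → 0
  0-0 → 0
  1-0 → 1
  0-1 → 1 (borrow)
  1-1-1 → 1 (borrow)
  1-0-1 → 0
  1-1 → 0
  1-0 → 1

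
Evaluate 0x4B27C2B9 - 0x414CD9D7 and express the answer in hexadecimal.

Subtract column by column in base 16:
  9-7 → 2
  B-D → E (borrow)
  2-9-1 → 8 (borrow)
  C-D-1 → E (borrow)
  7-C-1 → A (borrow)
  2-4-1 → D (borrow)
  B-1-1 → 9
  4-4 → 0

0x9DAE8E2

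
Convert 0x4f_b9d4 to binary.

Expand each hex digit to 4 bits: 4=0100 f=1111 b=1011 9=1001 d=1101 4=0100.

0b10011111011100111010100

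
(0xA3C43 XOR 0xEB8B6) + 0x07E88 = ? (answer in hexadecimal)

First 0xA3C43 XOR 0xEB8B6 = 0x484F5.
Add column by column in base 16, right to left:
  5+8 = D
  F+8 = 7 carry 1
  4+E+1 = 3 carry 1
  8+7+1 = 0 carry 1
  4+0+1 = 5

0x5037D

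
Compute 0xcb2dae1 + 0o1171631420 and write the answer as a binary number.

0b10110100110100000110111110001

0xcb2dae1 = 0b1100101100101101101011100001 in binary.
0o1171631420 = 0b1001111001110011001100010000 in binary.
Add column by column in base 2, right to left:
  1+0 = 1
  0+0 = 0
  0+0 = 0
  0+0 = 0
  0+1 = 1
  1+0 = 1
  1+0 = 1
  1+0 = 1
  0+1 = 1
  1+1 = 0 carry 1
  0+0+1 = 1
  1+0 = 1
  1+1 = 0 carry 1
  0+1+1 = 0 carry 1
  1+0+1 = 0 carry 1
  1+0+1 = 0 carry 1
  0+1+1 = 0 carry 1
  1+1+1 = 1 carry 1
  0+1+1 = 0 carry 1
  0+0+1 = 1
  1+0 = 1
  1+1 = 0 carry 1
  0+1+1 = 0 carry 1
  1+1+1 = 1 carry 1
  0+1+1 = 0 carry 1
  0+0+1 = 1
  1+0 = 1
  1+1 = 0 carry 1
  final carry 1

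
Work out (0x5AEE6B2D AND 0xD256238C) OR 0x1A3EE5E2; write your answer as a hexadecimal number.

0x5A7EE7EE

0x5AEE6B2D AND 0xD256238C = 0x5246230C.
Then OR with 0x1A3EE5E2.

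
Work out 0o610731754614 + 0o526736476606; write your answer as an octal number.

Add column by column in base 8, right to left:
  4+6 = 2 carry 1
  1+0+1 = 2
  6+6 = 4 carry 1
  4+6+1 = 3 carry 1
  5+7+1 = 5 carry 1
  7+4+1 = 4 carry 1
  1+6+1 = 0 carry 1
  3+3+1 = 7
  7+7 = 6 carry 1
  0+6+1 = 7
  1+2 = 3
  6+5 = 3 carry 1
  final carry 1

0o1337670453422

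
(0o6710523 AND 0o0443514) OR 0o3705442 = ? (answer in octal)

0o3705542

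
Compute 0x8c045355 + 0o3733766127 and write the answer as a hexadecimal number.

0o3733766127 = 0x1f6fec57 in hexadecimal.
Add column by column in base 16, right to left:
  5+7 = c
  5+5 = a
  3+c = f
  5+e = 3 carry 1
  4+f+1 = 4 carry 1
  0+6+1 = 7
  c+f = b carry 1
  8+1+1 = a

0xab743fac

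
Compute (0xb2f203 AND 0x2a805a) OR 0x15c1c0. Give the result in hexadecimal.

0xb2f203 AND 0x2a805a = 0x228002.
Then OR with 0x15c1c0.

0x37c1c2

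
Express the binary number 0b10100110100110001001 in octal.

0o2464611

Group the bits in threes: 010 100 110 100 110 001 001 → 2464611.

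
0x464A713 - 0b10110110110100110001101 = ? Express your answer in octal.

0o402236606

0x464A713 = 0o431123423 in octal.
0b10110110110100110001101 = 0o26664615 in octal.
Subtract column by column in base 8:
  3-5 → 6 (borrow)
  2-1-1 → 0
  4-6 → 6 (borrow)
  3-4-1 → 6 (borrow)
  2-6-1 → 3 (borrow)
  1-6-1 → 2 (borrow)
  1-6-1 → 2 (borrow)
  3-2-1 → 0
  4-0 → 4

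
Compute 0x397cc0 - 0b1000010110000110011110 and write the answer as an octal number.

0o6015442

0x397cc0 = 0o16276300 in octal.
0b1000010110000110011110 = 0o10260636 in octal.
Subtract column by column in base 8:
  0-6 → 2 (borrow)
  0-3-1 → 4 (borrow)
  3-6-1 → 4 (borrow)
  6-0-1 → 5
  7-6 → 1
  2-2 → 0
  6-0 → 6
  1-1 → 0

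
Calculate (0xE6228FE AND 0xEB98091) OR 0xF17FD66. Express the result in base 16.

0xF37FDF6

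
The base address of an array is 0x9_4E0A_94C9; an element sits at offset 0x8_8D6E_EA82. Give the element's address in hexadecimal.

0x11DB797F4B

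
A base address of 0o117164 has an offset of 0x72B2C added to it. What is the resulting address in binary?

0b1111100100110100000

0o117164 = 0b1001111001110100 in binary.
0x72B2C = 0b1110010101100101100 in binary.
Add column by column in base 2, right to left:
  0+0 = 0
  0+0 = 0
  1+1 = 0 carry 1
  0+1+1 = 0 carry 1
  1+0+1 = 0 carry 1
  1+1+1 = 1 carry 1
  1+0+1 = 0 carry 1
  0+0+1 = 1
  0+1 = 1
  1+1 = 0 carry 1
  1+0+1 = 0 carry 1
  1+1+1 = 1 carry 1
  1+0+1 = 0 carry 1
  0+1+1 = 0 carry 1
  0+0+1 = 1
  1+0 = 1
  0+1 = 1
  0+1 = 1
  0+1 = 1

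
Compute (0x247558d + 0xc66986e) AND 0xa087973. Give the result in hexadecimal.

Add column by column in base 16, right to left:
  d+e = b carry 1
  8+6+1 = f
  5+8 = d
  5+9 = e
  7+6 = d
  4+6 = a
  2+c = e
Sum = 0xeadedfb; now AND with 0xa087973:
  e&a=a, a&0=0, d&8=8, e&7=6, d&9=9, f&7=7, b&3=3

0xa086973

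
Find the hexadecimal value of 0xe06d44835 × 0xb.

Multiply each base-16 digit by 11, carrying:
  5×11 = 55 → write 7 carry 3
  3×11+3 = 36 → write 4 carry 2
  8×11+2 = 90 → write a carry 5
  4×11+5 = 49 → write 1 carry 3
  4×11+3 = 47 → write f carry 2
  d×11+2 = 145 → write 1 carry 9
  6×11+9 = 75 → write b carry 4
  0×11+4 = 4 → write 4
  e×11 = 154 → write a carry 9
  remaining carry: 9

0x9a4b1f1a47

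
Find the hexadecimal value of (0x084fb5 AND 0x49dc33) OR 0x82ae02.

0x084fb5 AND 0x49dc33 = 0x084c31.
Then OR with 0x82ae02.

0x8aee33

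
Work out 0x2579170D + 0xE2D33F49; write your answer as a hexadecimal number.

Add column by column in base 16, right to left:
  D+9 = 6 carry 1
  0+4+1 = 5
  7+F = 6 carry 1
  1+3+1 = 5
  9+3 = C
  7+D = 4 carry 1
  5+2+1 = 8
  2+E = 0 carry 1
  final carry 1

0x1084C5656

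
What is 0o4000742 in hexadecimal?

0x1001E2

Each octal digit is 3 bits: 4=100 0=000 0=000 0=000 7=111 4=100 2=010.
Group the bits into nibbles: 0001 0000 0000 0001 1110 0010 → 1001E2.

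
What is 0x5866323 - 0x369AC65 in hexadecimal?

0x21CB6BE

Subtract column by column in base 16:
  3-5 → E (borrow)
  2-6-1 → B (borrow)
  3-C-1 → 6 (borrow)
  6-A-1 → B (borrow)
  6-9-1 → C (borrow)
  8-6-1 → 1
  5-3 → 2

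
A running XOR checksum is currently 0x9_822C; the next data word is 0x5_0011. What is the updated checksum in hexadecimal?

XOR each hex digit independently (no carries):
  9^5=C, 8^0=8, 2^0=2, 2^1=3, C^1=D

0xC823D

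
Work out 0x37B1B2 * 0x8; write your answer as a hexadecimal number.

Multiply each base-16 digit by 8, carrying:
  2×8 = 16 → write 0 carry 1
  B×8+1 = 89 → write 9 carry 5
  1×8+5 = 13 → write D
  B×8 = 88 → write 8 carry 5
  7×8+5 = 61 → write D carry 3
  3×8+3 = 27 → write B carry 1
  remaining carry: 1

0x1BD8D90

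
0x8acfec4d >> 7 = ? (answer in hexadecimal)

0x1159fd8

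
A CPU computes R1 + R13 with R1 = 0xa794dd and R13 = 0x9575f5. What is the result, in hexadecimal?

0x13d0ad2

Add column by column in base 16, right to left:
  d+5 = 2 carry 1
  d+f+1 = d carry 1
  4+5+1 = a
  9+7 = 0 carry 1
  7+5+1 = d
  a+9 = 3 carry 1
  final carry 1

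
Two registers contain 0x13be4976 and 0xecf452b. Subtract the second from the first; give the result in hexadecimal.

Subtract column by column in base 16:
  6-b → b (borrow)
  7-2-1 → 4
  9-5 → 4
  4-4 → 0
  e-f → f (borrow)
  b-c-1 → e (borrow)
  3-e-1 → 4 (borrow)
  1-0-1 → 0

0x4ef044b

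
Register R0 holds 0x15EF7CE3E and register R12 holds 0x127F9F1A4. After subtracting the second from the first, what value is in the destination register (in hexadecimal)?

0x36FDDC9A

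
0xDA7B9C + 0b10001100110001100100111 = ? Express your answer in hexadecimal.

0b10001100110001100100111 = 0x466327 in hexadecimal.
Add column by column in base 16, right to left:
  C+7 = 3 carry 1
  9+2+1 = C
  B+3 = E
  7+6 = D
  A+6 = 0 carry 1
  D+4+1 = 2 carry 1
  final carry 1

0x120DEC3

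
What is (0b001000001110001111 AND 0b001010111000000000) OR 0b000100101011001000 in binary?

0b1100101011001000

0b001000001110001111 AND 0b001010111000000000 = 0b001000001000000000.
Then OR with 0b000100101011001000.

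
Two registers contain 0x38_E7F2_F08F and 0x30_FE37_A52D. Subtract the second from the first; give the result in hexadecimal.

Subtract column by column in base 16:
  F-D → 2
  8-2 → 6
  0-5 → B (borrow)
  F-A-1 → 4
  2-7 → B (borrow)
  F-3-1 → B
  7-E → 9 (borrow)
  E-F-1 → E (borrow)
  8-0-1 → 7
  3-3 → 0

0x7E9BB4B62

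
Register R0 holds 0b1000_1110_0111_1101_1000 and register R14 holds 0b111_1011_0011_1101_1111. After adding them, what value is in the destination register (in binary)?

0b100001001101110110111

Add column by column in base 2, right to left:
  0+1 = 1
  0+1 = 1
  0+1 = 1
  1+1 = 0 carry 1
  1+1+1 = 1 carry 1
  0+0+1 = 1
  1+1 = 0 carry 1
  1+1+1 = 1 carry 1
  1+1+1 = 1 carry 1
  1+1+1 = 1 carry 1
  1+0+1 = 0 carry 1
  0+0+1 = 1
  0+1 = 1
  1+1 = 0 carry 1
  1+0+1 = 0 carry 1
  1+1+1 = 1 carry 1
  0+1+1 = 0 carry 1
  0+1+1 = 0 carry 1
  0+1+1 = 0 carry 1
  1+0+1 = 0 carry 1
  final carry 1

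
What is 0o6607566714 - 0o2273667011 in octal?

0o4313677703

Subtract column by column in base 8:
  4-1 → 3
  1-1 → 0
  7-0 → 7
  6-7 → 7 (borrow)
  6-6-1 → 7 (borrow)
  5-6-1 → 6 (borrow)
  7-3-1 → 3
  0-7 → 1 (borrow)
  6-2-1 → 3
  6-2 → 4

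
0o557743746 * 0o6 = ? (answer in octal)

0o4237527544

Multiply each base-8 digit by 6, carrying:
  6×6 = 36 → write 4 carry 4
  4×6+4 = 28 → write 4 carry 3
  7×6+3 = 45 → write 5 carry 5
  3×6+5 = 23 → write 7 carry 2
  4×6+2 = 26 → write 2 carry 3
  7×6+3 = 45 → write 5 carry 5
  7×6+5 = 47 → write 7 carry 5
  5×6+5 = 35 → write 3 carry 4
  5×6+4 = 34 → write 2 carry 4
  remaining carry: 4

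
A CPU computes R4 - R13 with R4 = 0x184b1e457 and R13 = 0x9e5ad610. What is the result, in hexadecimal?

0xe6570e47

Subtract column by column in base 16:
  7-0 → 7
  5-1 → 4
  4-6 → e (borrow)
  e-d-1 → 0
  1-a → 7 (borrow)
  b-5-1 → 5
  4-e → 6 (borrow)
  8-9-1 → e (borrow)
  1-0-1 → 0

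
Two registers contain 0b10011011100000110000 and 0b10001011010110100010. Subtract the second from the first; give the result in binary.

0b10000001010001110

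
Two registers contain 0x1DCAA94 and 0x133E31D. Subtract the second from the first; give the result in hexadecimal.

0xA8C777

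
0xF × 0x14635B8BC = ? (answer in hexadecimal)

0x131D25D304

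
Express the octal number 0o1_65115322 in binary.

0b1110101001001101011010010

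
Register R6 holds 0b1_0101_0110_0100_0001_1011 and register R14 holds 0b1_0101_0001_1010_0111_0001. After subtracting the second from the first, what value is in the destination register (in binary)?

0b100100110101010

Subtract column by column in base 2:
  1-1 → 0
  1-0 → 1
  0-0 → 0
  1-0 → 1
  1-1 → 0
  0-1 → 1 (borrow)
  0-1-1 → 0 (borrow)
  0-0-1 → 1 (borrow)
  0-0-1 → 1 (borrow)
  0-1-1 → 0 (borrow)
  1-0-1 → 0
  0-1 → 1 (borrow)
  0-1-1 → 0 (borrow)
  1-0-1 → 0
  1-0 → 1
  0-0 → 0
  1-1 → 0
  0-0 → 0
  1-1 → 0
  0-0 → 0
  1-1 → 0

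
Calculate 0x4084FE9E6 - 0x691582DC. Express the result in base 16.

0x39F3A670A

Subtract column by column in base 16:
  6-C → A (borrow)
  E-D-1 → 0
  9-2 → 7
  E-8 → 6
  F-5 → A
  4-1 → 3
  8-9 → F (borrow)
  0-6-1 → 9 (borrow)
  4-0-1 → 3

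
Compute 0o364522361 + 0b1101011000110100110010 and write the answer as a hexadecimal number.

0x4083223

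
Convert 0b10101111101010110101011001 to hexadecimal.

0x2bead59

Group the bits into nibbles: 0010 1011 1110 1010 1101 0101 1001 → 2bead59.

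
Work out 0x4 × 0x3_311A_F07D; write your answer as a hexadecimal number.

0xCC46BC1F4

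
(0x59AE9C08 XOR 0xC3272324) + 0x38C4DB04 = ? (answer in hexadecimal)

0xD34E9A30

First 0x59AE9C08 XOR 0xC3272324 = 0x9A89BF2C.
Add column by column in base 16, right to left:
  C+4 = 0 carry 1
  2+0+1 = 3
  F+B = A carry 1
  B+D+1 = 9 carry 1
  9+4+1 = E
  8+C = 4 carry 1
  A+8+1 = 3 carry 1
  9+3+1 = D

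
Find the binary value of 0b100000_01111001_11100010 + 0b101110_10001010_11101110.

Add column by column in base 2, right to left:
  0+0 = 0
  1+1 = 0 carry 1
  0+1+1 = 0 carry 1
  0+1+1 = 0 carry 1
  0+0+1 = 1
  1+1 = 0 carry 1
  1+1+1 = 1 carry 1
  1+1+1 = 1 carry 1
  1+0+1 = 0 carry 1
  0+1+1 = 0 carry 1
  0+0+1 = 1
  1+1 = 0 carry 1
  1+0+1 = 0 carry 1
  1+0+1 = 0 carry 1
  1+0+1 = 0 carry 1
  0+1+1 = 0 carry 1
  0+0+1 = 1
  0+1 = 1
  0+1 = 1
  0+1 = 1
  0+0 = 0
  1+1 = 0 carry 1
  final carry 1

0b10011110000010011010000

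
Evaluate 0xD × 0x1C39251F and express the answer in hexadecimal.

Multiply each base-16 digit by 13, carrying:
  F×13 = 195 → write 3 carry 12
  1×13+12 = 25 → write 9 carry 1
  5×13+1 = 66 → write 2 carry 4
  2×13+4 = 30 → write E carry 1
  9×13+1 = 118 → write 6 carry 7
  3×13+7 = 46 → write E carry 2
  C×13+2 = 158 → write E carry 9
  1×13+9 = 22 → write 6 carry 1
  remaining carry: 1

0x16EE6E293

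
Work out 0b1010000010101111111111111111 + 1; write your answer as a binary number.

0b1010000010110000000000000000

The trailing 16 digits are 1 (max in base 2), so adding 1 cascades: they roll to 0 and the next digit up increments.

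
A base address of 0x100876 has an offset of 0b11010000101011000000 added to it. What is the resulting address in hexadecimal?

0x1D1336

0b11010000101011000000 = 0xD0AC0 in hexadecimal.
Add column by column in base 16, right to left:
  6+0 = 6
  7+C = 3 carry 1
  8+A+1 = 3 carry 1
  0+0+1 = 1
  0+D = D
  1+0 = 1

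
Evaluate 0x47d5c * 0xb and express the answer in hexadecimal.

0x3162f4

Multiply each base-16 digit by 11, carrying:
  c×11 = 132 → write 4 carry 8
  5×11+8 = 63 → write f carry 3
  d×11+3 = 146 → write 2 carry 9
  7×11+9 = 86 → write 6 carry 5
  4×11+5 = 49 → write 1 carry 3
  remaining carry: 3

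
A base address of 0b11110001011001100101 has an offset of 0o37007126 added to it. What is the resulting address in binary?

0o37007126 = 0b11111000000111001010110 in binary.
Add column by column in base 2, right to left:
  1+0 = 1
  0+1 = 1
  1+1 = 0 carry 1
  0+0+1 = 1
  0+1 = 1
  1+0 = 1
  1+1 = 0 carry 1
  0+0+1 = 1
  0+0 = 0
  1+1 = 0 carry 1
  1+1+1 = 1 carry 1
  0+1+1 = 0 carry 1
  1+0+1 = 0 carry 1
  0+0+1 = 1
  0+0 = 0
  0+0 = 0
  1+0 = 1
  1+0 = 1
  1+1 = 0 carry 1
  1+1+1 = 1 carry 1
  0+1+1 = 0 carry 1
  0+1+1 = 0 carry 1
  0+1+1 = 0 carry 1
  final carry 1

0b100010110010010010111011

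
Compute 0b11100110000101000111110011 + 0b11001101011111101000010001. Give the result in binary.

0b110110011100100110000000100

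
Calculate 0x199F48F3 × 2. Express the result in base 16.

Multiply each base-16 digit by 2, carrying:
  3×2 = 6 → write 6
  F×2 = 30 → write E carry 1
  8×2+1 = 17 → write 1 carry 1
  4×2+1 = 9 → write 9
  F×2 = 30 → write E carry 1
  9×2+1 = 19 → write 3 carry 1
  9×2+1 = 19 → write 3 carry 1
  1×2+1 = 3 → write 3

0x333E91E6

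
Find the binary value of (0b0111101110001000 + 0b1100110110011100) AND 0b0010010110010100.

0b100000100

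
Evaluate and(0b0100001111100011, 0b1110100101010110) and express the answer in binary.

AND bit by bit (1 only where both bits are 1):
  0100001111100011
& 1110100101010110
= 0100000101000010

0b0100000101000010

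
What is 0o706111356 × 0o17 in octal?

0o15234115762

Multiply each base-8 digit by 15, carrying:
  6×15 = 90 → write 2 carry 11
  5×15+11 = 86 → write 6 carry 10
  3×15+10 = 55 → write 7 carry 6
  1×15+6 = 21 → write 5 carry 2
  1×15+2 = 17 → write 1 carry 2
  1×15+2 = 17 → write 1 carry 2
  6×15+2 = 92 → write 4 carry 11
  0×15+11 = 11 → write 3 carry 1
  7×15+1 = 106 → write 2 carry 13
  remaining carry: 15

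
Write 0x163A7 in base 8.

0o261647

Expand each hex digit to 4 bits: 1=0001 6=0110 3=0011 A=1010 7=0111.
Group the bits in threes: 010 110 001 110 100 111 → 261647.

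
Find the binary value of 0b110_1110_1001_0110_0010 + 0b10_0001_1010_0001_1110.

Add column by column in base 2, right to left:
  0+0 = 0
  1+1 = 0 carry 1
  0+1+1 = 0 carry 1
  0+1+1 = 0 carry 1
  0+1+1 = 0 carry 1
  1+0+1 = 0 carry 1
  1+0+1 = 0 carry 1
  0+0+1 = 1
  1+0 = 1
  0+1 = 1
  0+0 = 0
  1+1 = 0 carry 1
  0+1+1 = 0 carry 1
  1+0+1 = 0 carry 1
  1+0+1 = 0 carry 1
  1+0+1 = 0 carry 1
  0+0+1 = 1
  1+1 = 0 carry 1
  1+0+1 = 0 carry 1
  final carry 1

0b10010000001110000000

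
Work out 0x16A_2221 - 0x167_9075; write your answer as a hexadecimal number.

0x291AC

Subtract column by column in base 16:
  1-5 → C (borrow)
  2-7-1 → A (borrow)
  2-0-1 → 1
  2-9 → 9 (borrow)
  A-7-1 → 2
  6-6 → 0
  1-1 → 0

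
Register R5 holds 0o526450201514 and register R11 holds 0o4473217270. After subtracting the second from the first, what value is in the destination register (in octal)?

0o521754762224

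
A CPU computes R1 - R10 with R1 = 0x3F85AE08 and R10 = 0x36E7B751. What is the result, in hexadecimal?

Subtract column by column in base 16:
  8-1 → 7
  0-5 → B (borrow)
  E-7-1 → 6
  A-B → F (borrow)
  5-7-1 → D (borrow)
  8-E-1 → 9 (borrow)
  F-6-1 → 8
  3-3 → 0

0x89DF6B7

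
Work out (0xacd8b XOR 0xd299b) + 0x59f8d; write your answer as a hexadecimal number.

0xd839d

First 0xacd8b XOR 0xd299b = 0x7e410.
Add column by column in base 16, right to left:
  0+d = d
  1+8 = 9
  4+f = 3 carry 1
  e+9+1 = 8 carry 1
  7+5+1 = d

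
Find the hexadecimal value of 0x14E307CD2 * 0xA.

0xD0DE4E034

Multiply each base-16 digit by 10, carrying:
  2×10 = 20 → write 4 carry 1
  D×10+1 = 131 → write 3 carry 8
  C×10+8 = 128 → write 0 carry 8
  7×10+8 = 78 → write E carry 4
  0×10+4 = 4 → write 4
  3×10 = 30 → write E carry 1
  E×10+1 = 141 → write D carry 8
  4×10+8 = 48 → write 0 carry 3
  1×10+3 = 13 → write D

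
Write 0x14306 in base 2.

0b10100001100000110

Expand each hex digit to 4 bits: 1=0001 4=0100 3=0011 0=0000 6=0110.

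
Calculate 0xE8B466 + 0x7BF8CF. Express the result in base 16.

0x164AD35

Add column by column in base 16, right to left:
  6+F = 5 carry 1
  6+C+1 = 3 carry 1
  4+8+1 = D
  B+F = A carry 1
  8+B+1 = 4 carry 1
  E+7+1 = 6 carry 1
  final carry 1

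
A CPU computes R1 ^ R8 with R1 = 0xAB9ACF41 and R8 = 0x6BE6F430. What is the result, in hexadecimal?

0xC07C3B71

XOR each hex digit independently (no carries):
  A^6=C, B^B=0, 9^E=7, A^6=C, C^F=3, F^4=B, 4^3=7, 1^0=1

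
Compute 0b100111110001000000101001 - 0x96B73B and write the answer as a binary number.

0b10000101100011101110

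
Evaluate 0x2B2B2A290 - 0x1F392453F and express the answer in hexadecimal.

0xBF205D51

Subtract column by column in base 16:
  0-F → 1 (borrow)
  9-3-1 → 5
  2-5 → D (borrow)
  A-4-1 → 5
  2-2 → 0
  B-9 → 2
  2-3 → F (borrow)
  B-F-1 → B (borrow)
  2-1-1 → 0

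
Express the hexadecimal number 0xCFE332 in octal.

0o63761462

Expand each hex digit to 4 bits: C=1100 F=1111 E=1110 3=0011 3=0011 2=0010.
Group the bits in threes: 110 011 111 110 001 100 110 010 → 63761462.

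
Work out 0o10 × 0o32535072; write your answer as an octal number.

0o325350720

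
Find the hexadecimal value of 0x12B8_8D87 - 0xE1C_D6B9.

0x49BB6CE

Subtract column by column in base 16:
  7-9 → E (borrow)
  8-B-1 → C (borrow)
  D-6-1 → 6
  8-D → B (borrow)
  8-C-1 → B (borrow)
  B-1-1 → 9
  2-E → 4 (borrow)
  1-0-1 → 0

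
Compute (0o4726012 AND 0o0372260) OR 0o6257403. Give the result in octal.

0o4726012 AND 0o0372260 = 0o0322000.
Then OR with 0o6257403.

0o6377403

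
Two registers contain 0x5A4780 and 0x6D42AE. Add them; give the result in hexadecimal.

0xC78A2E

Add column by column in base 16, right to left:
  0+E = E
  8+A = 2 carry 1
  7+2+1 = A
  4+4 = 8
  A+D = 7 carry 1
  5+6+1 = C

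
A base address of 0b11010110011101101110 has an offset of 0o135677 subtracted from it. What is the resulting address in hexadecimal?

0xcabaf

0b11010110011101101110 = 0xd676e in hexadecimal.
0o135677 = 0xbbbf in hexadecimal.
Subtract column by column in base 16:
  e-f → f (borrow)
  6-b-1 → a (borrow)
  7-b-1 → b (borrow)
  6-b-1 → a (borrow)
  d-0-1 → c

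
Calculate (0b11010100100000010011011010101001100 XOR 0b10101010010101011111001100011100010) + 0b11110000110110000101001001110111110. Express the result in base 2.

0b101101111101011010001100000101101100

First 0b11010100100000010011011010101001100 XOR 0b10101010010101011111001100011100010 = 0b01111110110101001100010110110101110.
Add column by column in base 2, right to left:
  0+0 = 0
  1+1 = 0 carry 1
  1+1+1 = 1 carry 1
  1+1+1 = 1 carry 1
  0+1+1 = 0 carry 1
  1+1+1 = 1 carry 1
  0+0+1 = 1
  1+1 = 0 carry 1
  1+1+1 = 1 carry 1
  0+1+1 = 0 carry 1
  1+0+1 = 0 carry 1
  1+0+1 = 0 carry 1
  0+1+1 = 0 carry 1
  1+0+1 = 0 carry 1
  0+0+1 = 1
  0+1 = 1
  0+0 = 0
  1+1 = 0 carry 1
  1+0+1 = 0 carry 1
  0+0+1 = 1
  0+0 = 0
  1+0 = 1
  0+1 = 1
  1+1 = 0 carry 1
  0+0+1 = 1
  1+1 = 0 carry 1
  1+1+1 = 1 carry 1
  0+0+1 = 1
  1+0 = 1
  1+0 = 1
  1+0 = 1
  1+1 = 0 carry 1
  1+1+1 = 1 carry 1
  1+1+1 = 1 carry 1
  0+1+1 = 0 carry 1
  final carry 1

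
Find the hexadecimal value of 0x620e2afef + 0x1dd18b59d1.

0x23f26e09c0

Add column by column in base 16, right to left:
  f+1 = 0 carry 1
  e+d+1 = c carry 1
  f+9+1 = 9 carry 1
  a+5+1 = 0 carry 1
  2+b+1 = e
  e+8 = 6 carry 1
  0+1+1 = 2
  2+d = f
  6+d = 3 carry 1
  0+1+1 = 2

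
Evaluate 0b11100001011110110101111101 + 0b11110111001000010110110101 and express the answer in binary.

0b111011000100111001100110010

Add column by column in base 2, right to left:
  1+1 = 0 carry 1
  0+0+1 = 1
  1+1 = 0 carry 1
  1+0+1 = 0 carry 1
  1+1+1 = 1 carry 1
  1+1+1 = 1 carry 1
  1+0+1 = 0 carry 1
  0+1+1 = 0 carry 1
  1+1+1 = 1 carry 1
  0+0+1 = 1
  1+1 = 0 carry 1
  1+0+1 = 0 carry 1
  0+0+1 = 1
  1+0 = 1
  1+0 = 1
  1+1 = 0 carry 1
  1+0+1 = 0 carry 1
  0+0+1 = 1
  1+1 = 0 carry 1
  0+1+1 = 0 carry 1
  0+1+1 = 0 carry 1
  0+0+1 = 1
  0+1 = 1
  1+1 = 0 carry 1
  1+1+1 = 1 carry 1
  1+1+1 = 1 carry 1
  final carry 1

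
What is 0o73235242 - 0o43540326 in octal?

0o27474714

Subtract column by column in base 8:
  2-6 → 4 (borrow)
  4-2-1 → 1
  2-3 → 7 (borrow)
  5-0-1 → 4
  3-4 → 7 (borrow)
  2-5-1 → 4 (borrow)
  3-3-1 → 7 (borrow)
  7-4-1 → 2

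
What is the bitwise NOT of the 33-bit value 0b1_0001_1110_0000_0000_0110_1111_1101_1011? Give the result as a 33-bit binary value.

Invert each bit: 100011110000000000110111111011011 → 011100001111111111001000000100100.

0b011100001111111111001000000100100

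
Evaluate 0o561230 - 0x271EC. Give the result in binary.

0b111000010101100

0o561230 = 0b101110001010011000 in binary.
0x271EC = 0b100111000111101100 in binary.
Subtract column by column in base 2:
  0-0 → 0
  0-0 → 0
  0-1 → 1 (borrow)
  1-1-1 → 1 (borrow)
  1-0-1 → 0
  0-1 → 1 (borrow)
  0-1-1 → 0 (borrow)
  1-1-1 → 1 (borrow)
  0-1-1 → 0 (borrow)
  1-0-1 → 0
  0-0 → 0
  0-0 → 0
  0-1 → 1 (borrow)
  1-1-1 → 1 (borrow)
  1-1-1 → 1 (borrow)
  1-0-1 → 0
  0-0 → 0
  1-1 → 0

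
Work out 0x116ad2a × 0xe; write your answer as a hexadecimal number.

Multiply each base-16 digit by 14, carrying:
  a×14 = 140 → write c carry 8
  2×14+8 = 36 → write 4 carry 2
  d×14+2 = 184 → write 8 carry 11
  a×14+11 = 151 → write 7 carry 9
  6×14+9 = 93 → write d carry 5
  1×14+5 = 19 → write 3 carry 1
  1×14+1 = 15 → write f

0xf3d784c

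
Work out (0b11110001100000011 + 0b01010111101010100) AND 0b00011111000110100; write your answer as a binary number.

Add column by column in base 2, right to left:
  1+0 = 1
  1+0 = 1
  0+1 = 1
  0+0 = 0
  0+1 = 1
  0+0 = 0
  0+1 = 1
  0+0 = 0
  1+1 = 0 carry 1
  1+1+1 = 1 carry 1
  0+1+1 = 0 carry 1
  0+1+1 = 0 carry 1
  0+0+1 = 1
  1+1 = 0 carry 1
  1+0+1 = 0 carry 1
  1+1+1 = 1 carry 1
  1+0+1 = 0 carry 1
  final carry 1
Sum = 0b101001001001010111; now AND with 0b00011111000110100:
  101001001001010111
& 000011111000110100
= 000001001000010100

0b1001000010100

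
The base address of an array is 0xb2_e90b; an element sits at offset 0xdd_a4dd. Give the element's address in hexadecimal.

0x1908de8

Add column by column in base 16, right to left:
  b+d = 8 carry 1
  0+d+1 = e
  9+4 = d
  e+a = 8 carry 1
  2+d+1 = 0 carry 1
  b+d+1 = 9 carry 1
  final carry 1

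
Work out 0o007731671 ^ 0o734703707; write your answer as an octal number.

0o733032176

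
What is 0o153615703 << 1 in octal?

0o327433606

1 bits is not a whole number of base-8 digits; in binary: 1101011110001101111000011 << 1 = 11010111100011011110000110.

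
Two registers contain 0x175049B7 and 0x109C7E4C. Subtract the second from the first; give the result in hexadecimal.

0x6B3CB6B

Subtract column by column in base 16:
  7-C → B (borrow)
  B-4-1 → 6
  9-E → B (borrow)
  4-7-1 → C (borrow)
  0-C-1 → 3 (borrow)
  5-9-1 → B (borrow)
  7-0-1 → 6
  1-1 → 0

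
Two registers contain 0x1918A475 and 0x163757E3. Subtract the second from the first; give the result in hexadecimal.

0x2E14C92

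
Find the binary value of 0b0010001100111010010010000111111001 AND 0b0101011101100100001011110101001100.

AND bit by bit (1 only where both bits are 1):
  0010001100111010010010000111111001
& 0101011101100100001011110101001100
= 0000001100100000000010000101001000

0b0000001100100000000010000101001000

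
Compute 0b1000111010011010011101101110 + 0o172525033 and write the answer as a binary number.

0b1010110101000101000110001001

0o172525033 = 0b1111010101010101000011011 in binary.
Add column by column in base 2, right to left:
  0+1 = 1
  1+1 = 0 carry 1
  1+0+1 = 0 carry 1
  1+1+1 = 1 carry 1
  0+1+1 = 0 carry 1
  1+0+1 = 0 carry 1
  1+0+1 = 0 carry 1
  0+0+1 = 1
  1+0 = 1
  1+1 = 0 carry 1
  1+0+1 = 0 carry 1
  0+1+1 = 0 carry 1
  0+0+1 = 1
  1+1 = 0 carry 1
  0+0+1 = 1
  1+1 = 0 carry 1
  1+0+1 = 0 carry 1
  0+1+1 = 0 carry 1
  0+0+1 = 1
  1+1 = 0 carry 1
  0+0+1 = 1
  1+1 = 0 carry 1
  1+1+1 = 1 carry 1
  1+1+1 = 1 carry 1
  0+1+1 = 0 carry 1
  0+0+1 = 1
  0+0 = 0
  1+0 = 1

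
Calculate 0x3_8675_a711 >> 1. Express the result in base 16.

1 bits is not a whole number of base-16 digits; in binary: 1110000110011101011010011100010001 >> 1 = 111000011001110101101001110001000.

0x1c33ad388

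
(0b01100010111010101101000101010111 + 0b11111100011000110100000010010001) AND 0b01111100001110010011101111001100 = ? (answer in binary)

0b1011100000010000001000111001000

Add column by column in base 2, right to left:
  1+1 = 0 carry 1
  1+0+1 = 0 carry 1
  1+0+1 = 0 carry 1
  0+0+1 = 1
  1+1 = 0 carry 1
  0+0+1 = 1
  1+0 = 1
  0+1 = 1
  1+0 = 1
  0+0 = 0
  0+0 = 0
  0+0 = 0
  1+0 = 1
  0+0 = 0
  1+1 = 0 carry 1
  1+0+1 = 0 carry 1
  0+1+1 = 0 carry 1
  1+1+1 = 1 carry 1
  0+0+1 = 1
  1+0 = 1
  0+0 = 0
  1+1 = 0 carry 1
  1+1+1 = 1 carry 1
  1+0+1 = 0 carry 1
  0+0+1 = 1
  1+0 = 1
  0+1 = 1
  0+1 = 1
  0+1 = 1
  1+1 = 0 carry 1
  1+1+1 = 1 carry 1
  0+1+1 = 0 carry 1
  final carry 1
Sum = 0b101011111010011100001000111101000; now AND with 0b01111100001110010011101111001100:
  101011111010011100001000111101000
& 001111100001110010011101111001100
= 001011100000010000001000111001000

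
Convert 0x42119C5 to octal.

Expand each hex digit to 4 bits: 4=0100 2=0010 1=0001 1=0001 9=1001 C=1100 5=0101.
Group the bits in threes: 100 001 000 010 001 100 111 000 101 → 410214705.

0o410214705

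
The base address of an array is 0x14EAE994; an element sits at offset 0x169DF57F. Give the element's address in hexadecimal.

0x2B88DF13

Add column by column in base 16, right to left:
  4+F = 3 carry 1
  9+7+1 = 1 carry 1
  9+5+1 = F
  E+F = D carry 1
  A+D+1 = 8 carry 1
  E+9+1 = 8 carry 1
  4+6+1 = B
  1+1 = 2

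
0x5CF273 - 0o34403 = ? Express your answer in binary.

0b10111001011100101110000

0x5CF273 = 0b10111001111001001110011 in binary.
0o34403 = 0b11100100000011 in binary.
Subtract column by column in base 2:
  1-1 → 0
  1-1 → 0
  0-0 → 0
  0-0 → 0
  1-0 → 1
  1-0 → 1
  1-0 → 1
  0-0 → 0
  0-1 → 1 (borrow)
  1-0-1 → 0
  0-0 → 0
  0-1 → 1 (borrow)
  1-1-1 → 1 (borrow)
  1-1-1 → 1 (borrow)
  1-0-1 → 0
  1-0 → 1
  0-0 → 0
  0-0 → 0
  1-0 → 1
  1-0 → 1
  1-0 → 1
  0-0 → 0
  1-0 → 1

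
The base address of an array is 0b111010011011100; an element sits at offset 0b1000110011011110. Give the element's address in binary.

0b10000000110111010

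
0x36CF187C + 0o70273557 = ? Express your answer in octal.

0o6754107753

0x36CF187C = 0o6663614174 in octal.
Add column by column in base 8, right to left:
  4+7 = 3 carry 1
  7+5+1 = 5 carry 1
  1+5+1 = 7
  4+3 = 7
  1+7 = 0 carry 1
  6+2+1 = 1 carry 1
  3+0+1 = 4
  6+7 = 5 carry 1
  6+0+1 = 7
  6+0 = 6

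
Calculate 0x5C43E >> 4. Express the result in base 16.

0x5C43

Shifting right by 4 bits = 1 hex digit: drop the last 1.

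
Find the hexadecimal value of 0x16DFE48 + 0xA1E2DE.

Add column by column in base 16, right to left:
  8+E = 6 carry 1
  4+D+1 = 2 carry 1
  E+2+1 = 1 carry 1
  F+E+1 = E carry 1
  D+1+1 = F
  6+A = 0 carry 1
  1+0+1 = 2

0x20FE126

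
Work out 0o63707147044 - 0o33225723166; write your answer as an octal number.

0o30461223656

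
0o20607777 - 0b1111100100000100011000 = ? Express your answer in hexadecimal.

0x4cee7

0o20607777 = 0x430fff in hexadecimal.
0b1111100100000100011000 = 0x3e4118 in hexadecimal.
Subtract column by column in base 16:
  f-8 → 7
  f-1 → e
  f-1 → e
  0-4 → c (borrow)
  3-e-1 → 4 (borrow)
  4-3-1 → 0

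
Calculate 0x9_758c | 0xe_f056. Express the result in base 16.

0xff5de

OR each hex digit independently (no carries):
  9|e=f, 7|f=f, 5|0=5, 8|5=d, c|6=e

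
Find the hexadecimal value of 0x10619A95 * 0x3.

0x3124CFBF

Multiply each base-16 digit by 3, carrying:
  5×3 = 15 → write F
  9×3 = 27 → write B carry 1
  A×3+1 = 31 → write F carry 1
  9×3+1 = 28 → write C carry 1
  1×3+1 = 4 → write 4
  6×3 = 18 → write 2 carry 1
  0×3+1 = 1 → write 1
  1×3 = 3 → write 3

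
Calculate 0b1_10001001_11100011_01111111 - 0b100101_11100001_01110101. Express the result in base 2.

0b1011001000000001000001010

Subtract column by column in base 2:
  1-1 → 0
  1-0 → 1
  1-1 → 0
  1-0 → 1
  1-1 → 0
  1-1 → 0
  1-1 → 0
  0-0 → 0
  1-1 → 0
  1-0 → 1
  0-0 → 0
  0-0 → 0
  0-0 → 0
  1-1 → 0
  1-1 → 0
  1-1 → 0
  1-1 → 0
  0-0 → 0
  0-1 → 1 (borrow)
  1-0-1 → 0
  0-0 → 0
  0-1 → 1 (borrow)
  0-0-1 → 1 (borrow)
  1-0-1 → 0
  1-0 → 1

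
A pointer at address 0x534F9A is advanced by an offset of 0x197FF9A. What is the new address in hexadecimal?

0x1EB4F34

Add column by column in base 16, right to left:
  A+A = 4 carry 1
  9+9+1 = 3 carry 1
  F+F+1 = F carry 1
  4+F+1 = 4 carry 1
  3+7+1 = B
  5+9 = E
  0+1 = 1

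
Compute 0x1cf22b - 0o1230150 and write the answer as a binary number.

0x1cf22b = 0b111001111001000101011 in binary.
0o1230150 = 0b1010011000001101000 in binary.
Subtract column by column in base 2:
  1-0 → 1
  1-0 → 1
  0-0 → 0
  1-1 → 0
  0-0 → 0
  1-1 → 0
  0-1 → 1 (borrow)
  0-0-1 → 1 (borrow)
  0-0-1 → 1 (borrow)
  1-0-1 → 0
  0-0 → 0
  0-0 → 0
  1-1 → 0
  1-1 → 0
  1-0 → 1
  1-0 → 1
  0-1 → 1 (borrow)
  0-0-1 → 1 (borrow)
  1-1-1 → 1 (borrow)
  1-0-1 → 0
  1-0 → 1

0b101111100000111000011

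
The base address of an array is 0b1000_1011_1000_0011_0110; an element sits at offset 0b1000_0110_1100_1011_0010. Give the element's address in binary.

Add column by column in base 2, right to left:
  0+0 = 0
  1+1 = 0 carry 1
  1+0+1 = 0 carry 1
  0+0+1 = 1
  1+1 = 0 carry 1
  1+1+1 = 1 carry 1
  0+0+1 = 1
  0+1 = 1
  0+0 = 0
  0+0 = 0
  0+1 = 1
  1+1 = 0 carry 1
  1+0+1 = 0 carry 1
  1+1+1 = 1 carry 1
  0+1+1 = 0 carry 1
  1+0+1 = 0 carry 1
  0+0+1 = 1
  0+0 = 0
  0+0 = 0
  1+1 = 0 carry 1
  final carry 1

0b100010010010011101000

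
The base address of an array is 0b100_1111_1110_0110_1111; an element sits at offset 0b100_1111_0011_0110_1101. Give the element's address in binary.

0b10011111000111011100

Add column by column in base 2, right to left:
  1+1 = 0 carry 1
  1+0+1 = 0 carry 1
  1+1+1 = 1 carry 1
  1+1+1 = 1 carry 1
  0+0+1 = 1
  1+1 = 0 carry 1
  1+1+1 = 1 carry 1
  0+0+1 = 1
  0+1 = 1
  1+1 = 0 carry 1
  1+0+1 = 0 carry 1
  1+0+1 = 0 carry 1
  1+1+1 = 1 carry 1
  1+1+1 = 1 carry 1
  1+1+1 = 1 carry 1
  1+1+1 = 1 carry 1
  0+0+1 = 1
  0+0 = 0
  1+1 = 0 carry 1
  final carry 1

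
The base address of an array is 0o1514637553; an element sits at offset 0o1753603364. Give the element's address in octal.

0o3470443137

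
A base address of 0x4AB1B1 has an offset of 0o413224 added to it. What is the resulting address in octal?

0o23144105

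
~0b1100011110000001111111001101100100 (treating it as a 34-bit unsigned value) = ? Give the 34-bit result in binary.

0b0011100001111110000000110010011011

Invert each bit: 1100011110000001111111001101100100 → 0011100001111110000000110010011011.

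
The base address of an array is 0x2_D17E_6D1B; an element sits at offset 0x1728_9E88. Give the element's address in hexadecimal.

Add column by column in base 16, right to left:
  B+8 = 3 carry 1
  1+8+1 = A
  D+E = B carry 1
  6+9+1 = 0 carry 1
  E+8+1 = 7 carry 1
  7+2+1 = A
  1+7 = 8
  D+1 = E
  2+0 = 2

0x2E8A70BA3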